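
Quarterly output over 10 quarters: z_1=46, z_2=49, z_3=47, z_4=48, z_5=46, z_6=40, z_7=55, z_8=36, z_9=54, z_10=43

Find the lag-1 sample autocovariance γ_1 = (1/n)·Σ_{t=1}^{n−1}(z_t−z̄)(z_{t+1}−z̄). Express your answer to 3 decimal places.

Mean z̄ = (46 + 49 + 47 + 48 + 46 + 40 + 55 + 36 + 54 + 43)/10 = 46.4000
Σ_{t=1}^{9}(z_t−z̄)(z_{t+1}−z̄) = -245.9600
γ_1 = -245.9600 / 10 = -24.596

-24.596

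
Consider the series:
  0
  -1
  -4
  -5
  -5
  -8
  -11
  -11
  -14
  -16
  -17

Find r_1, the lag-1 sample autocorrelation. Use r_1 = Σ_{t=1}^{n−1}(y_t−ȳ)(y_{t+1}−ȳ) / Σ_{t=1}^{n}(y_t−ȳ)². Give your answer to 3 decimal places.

0.728

Mean ȳ = (0 − 1 − 4 − 5 − 5 − 8 − 11 − 11 − 14 − 16 − 17)/11 = -8.3636
Numerator Σ_{t=1}^{10}(y_t−ȳ)(y_{t+1}−ȳ) = 250.7769
Denominator Σ(y_t−ȳ)² = 344.5455
r_1 = 250.7769 / 344.5455 = 0.728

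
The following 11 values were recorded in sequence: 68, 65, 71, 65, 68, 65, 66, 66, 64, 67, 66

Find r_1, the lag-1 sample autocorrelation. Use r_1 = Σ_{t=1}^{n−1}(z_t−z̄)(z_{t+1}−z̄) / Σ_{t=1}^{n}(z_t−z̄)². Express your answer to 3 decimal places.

Mean z̄ = (68 + 65 + 71 + 65 + 68 + 65 + 66 + 66 + 64 + 67 + 66)/11 = 66.4545
Numerator Σ_{t=1}^{10}(z_t−z̄)(z_{t+1}−z̄) = -19.5702
Denominator Σ(z_t−z̄)² = 38.7273
r_1 = -19.5702 / 38.7273 = -0.505

-0.505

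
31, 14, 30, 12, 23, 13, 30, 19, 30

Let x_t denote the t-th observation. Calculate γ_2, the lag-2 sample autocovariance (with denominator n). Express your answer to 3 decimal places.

Mean x̄ = (31 + 14 + 30 + 12 + 23 + 13 + 30 + 19 + 30)/9 = 22.4444
Σ_{t=1}^{7}(x_t−x̄)(x_{t+2}−x̄) = 349.4938
γ_2 = 349.4938 / 9 = 38.833

38.833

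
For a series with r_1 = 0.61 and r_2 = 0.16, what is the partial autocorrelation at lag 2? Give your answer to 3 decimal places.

φ_{22} = (r_2 − r_1²) / (1 − r_1²)
r_1² = (0.61)² = 0.3721
Numerator = 0.16 − 0.3721 = -0.2121; denominator = 1 − 0.3721 = 0.6279
φ_{22} = -0.2121 / 0.6279 = -0.338

-0.338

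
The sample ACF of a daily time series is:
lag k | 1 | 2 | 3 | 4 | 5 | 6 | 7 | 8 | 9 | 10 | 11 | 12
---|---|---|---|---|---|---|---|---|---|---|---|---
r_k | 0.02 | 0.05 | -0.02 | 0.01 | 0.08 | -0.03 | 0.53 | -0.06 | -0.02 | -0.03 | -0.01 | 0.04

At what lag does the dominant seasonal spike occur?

7

The largest autocorrelation is r_7 = 0.53; the remaining lags stay at or below 0.08.
The dominant spike at lag 7 indicates a seasonal period of 7.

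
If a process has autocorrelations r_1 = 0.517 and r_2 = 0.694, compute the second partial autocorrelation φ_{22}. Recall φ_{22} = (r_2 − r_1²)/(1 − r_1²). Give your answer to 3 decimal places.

0.582

φ_{22} = (r_2 − r_1²) / (1 − r_1²)
r_1² = (0.517)² = 0.267289
Numerator = 0.694 − 0.2673 = 0.4267; denominator = 1 − 0.2673 = 0.7327
φ_{22} = 0.4267 / 0.7327 = 0.582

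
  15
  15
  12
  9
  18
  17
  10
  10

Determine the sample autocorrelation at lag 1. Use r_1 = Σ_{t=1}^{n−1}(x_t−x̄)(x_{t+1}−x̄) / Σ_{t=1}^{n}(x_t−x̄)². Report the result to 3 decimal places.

Mean x̄ = (15 + 15 + 12 + 9 + 18 + 17 + 10 + 10)/8 = 13.2500
Deviations from mean: 1.7500, 1.7500, -1.2500, -4.2500, 4.7500, 3.7500, -3.2500, -3.2500
Σ(x_t−x̄)(x_{t+1}−x̄) = (3.0625) + (-2.1875) + (5.3125) + (-20.1875) + (17.8125) + (-12.1875) + (10.5625) = 2.1875
Denominator Σ(x_t−x̄)² = 83.5000
r_1 = 2.1875 / 83.5000 = 0.026

0.026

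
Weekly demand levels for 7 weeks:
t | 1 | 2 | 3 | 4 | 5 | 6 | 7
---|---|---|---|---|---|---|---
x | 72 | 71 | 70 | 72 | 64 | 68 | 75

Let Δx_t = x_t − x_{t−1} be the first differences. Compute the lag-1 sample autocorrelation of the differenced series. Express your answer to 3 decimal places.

-0.148

First differences Δx: -1, -1, 2, -8, 4, 7
Mean of differences = 0.5000
Numerator Σ(Δx_t−Δx̄)(Δx_{t+1}−Δx̄) = -19.7500
Denominator Σ(Δx_t−Δx̄)² = 133.5000
r_1(Δx) = -19.7500 / 133.5000 = -0.148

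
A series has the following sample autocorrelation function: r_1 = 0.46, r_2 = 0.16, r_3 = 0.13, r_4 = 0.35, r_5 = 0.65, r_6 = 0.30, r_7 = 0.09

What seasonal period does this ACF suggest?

5

The largest autocorrelation is r_5 = 0.65; the remaining lags stay at or below 0.46. The elevated value at lag 1 (0.46), dropping to 0.16 at lag 2, reflects decaying short-term dependence rather than seasonality.
The dominant spike at lag 5 indicates a seasonal period of 5.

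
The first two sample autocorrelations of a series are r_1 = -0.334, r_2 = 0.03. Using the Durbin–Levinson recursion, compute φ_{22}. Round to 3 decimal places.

φ_{22} = (r_2 − r_1²) / (1 − r_1²)
r_1² = (-0.334)² = 0.111556
Numerator = 0.03 − 0.1116 = -0.0816; denominator = 1 − 0.1116 = 0.8884
φ_{22} = -0.0816 / 0.8884 = -0.092

-0.092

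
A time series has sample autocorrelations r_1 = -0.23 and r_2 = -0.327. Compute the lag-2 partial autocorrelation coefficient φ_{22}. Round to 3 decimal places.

φ_{22} = (r_2 − r_1²) / (1 − r_1²)
r_1² = (-0.23)² = 0.0529
Numerator = -0.327 − 0.0529 = -0.3799; denominator = 1 − 0.0529 = 0.9471
φ_{22} = -0.3799 / 0.9471 = -0.401

-0.401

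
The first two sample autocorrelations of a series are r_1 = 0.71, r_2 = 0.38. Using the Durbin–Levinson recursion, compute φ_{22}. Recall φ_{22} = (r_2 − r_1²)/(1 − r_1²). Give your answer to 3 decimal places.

-0.250

φ_{22} = (r_2 − r_1²) / (1 − r_1²)
r_1² = (0.71)² = 0.5041
Numerator = 0.38 − 0.5041 = -0.1241; denominator = 1 − 0.5041 = 0.4959
φ_{22} = -0.1241 / 0.4959 = -0.250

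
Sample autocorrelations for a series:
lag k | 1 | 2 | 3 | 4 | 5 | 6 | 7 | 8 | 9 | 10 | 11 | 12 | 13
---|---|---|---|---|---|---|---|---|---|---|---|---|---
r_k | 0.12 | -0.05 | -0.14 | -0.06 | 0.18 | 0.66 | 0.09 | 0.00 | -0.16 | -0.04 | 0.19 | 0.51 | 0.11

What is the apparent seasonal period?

6

The largest autocorrelation is r_6 = 0.66, with a weaker echo at lag 12 (0.51); the remaining lags stay at or below 0.19.
The dominant spike at lag 6 indicates a seasonal period of 6.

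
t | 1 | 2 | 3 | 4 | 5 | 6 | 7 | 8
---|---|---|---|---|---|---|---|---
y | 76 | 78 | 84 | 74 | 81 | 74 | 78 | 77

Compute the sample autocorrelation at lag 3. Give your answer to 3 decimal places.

Mean ȳ = (76 + 78 + 84 + 74 + 81 + 74 + 78 + 77)/8 = 77.7500
Σ(y_t−ȳ)(y_{t+3}−ȳ) = (6.5625) + (0.8125) + (-23.4375) + (-0.9375) + (-2.4375) = -19.4375
Denominator Σ(y_t−ȳ)² = 81.5000
r_3 = -19.4375 / 81.5000 = -0.238

-0.238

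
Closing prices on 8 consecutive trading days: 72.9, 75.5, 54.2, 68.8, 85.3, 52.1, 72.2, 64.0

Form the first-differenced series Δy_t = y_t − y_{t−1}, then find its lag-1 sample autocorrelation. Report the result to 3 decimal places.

First differences Δy: 2.6, -21.3, 14.6, 16.5, -33.2, 20.1, -8.2
Mean of differences = -1.2714
Numerator Σ(Δy_t−Δȳ)(Δy_{t+1}−Δȳ) = -1511.2122
Denominator Σ(Δy_t−Δȳ)² = 2508.0343
r_1(Δy) = -1511.2122 / 2508.0343 = -0.603

-0.603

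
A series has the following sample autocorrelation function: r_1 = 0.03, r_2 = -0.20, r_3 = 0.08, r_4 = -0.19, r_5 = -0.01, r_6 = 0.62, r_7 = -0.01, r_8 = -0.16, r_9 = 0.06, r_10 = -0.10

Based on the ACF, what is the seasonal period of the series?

The largest autocorrelation is r_6 = 0.62; the remaining lags stay at or below 0.08.
The dominant spike at lag 6 indicates a seasonal period of 6.

6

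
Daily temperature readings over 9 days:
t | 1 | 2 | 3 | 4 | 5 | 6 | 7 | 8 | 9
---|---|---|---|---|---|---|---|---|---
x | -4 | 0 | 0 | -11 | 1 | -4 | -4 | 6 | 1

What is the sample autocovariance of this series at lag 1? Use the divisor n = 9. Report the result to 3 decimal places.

-4.420

Mean x̄ = (-4 + 0 + 0 − 11 + 1 − 4 − 4 + 6 + 1)/9 = -1.6667
Σ_{t=1}^{8}(x_t−x̄)(x_{t+1}−x̄) = -39.7778
γ_1 = -39.7778 / 9 = -4.420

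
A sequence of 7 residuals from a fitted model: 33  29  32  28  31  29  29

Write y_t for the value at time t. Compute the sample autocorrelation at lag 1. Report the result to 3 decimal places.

-0.522

Mean ȳ = (33 + 29 + 32 + 28 + 31 + 29 + 29)/7 = 30.1429
Σ(y_t−ȳ)(y_{t+1}−ȳ) = (-3.2653) + (-2.1224) + (-3.9796) + (-1.8367) + (-0.9796) + (1.3061) = -10.8776
Denominator Σ(y_t−ȳ)² = 20.8571
r_1 = -10.8776 / 20.8571 = -0.522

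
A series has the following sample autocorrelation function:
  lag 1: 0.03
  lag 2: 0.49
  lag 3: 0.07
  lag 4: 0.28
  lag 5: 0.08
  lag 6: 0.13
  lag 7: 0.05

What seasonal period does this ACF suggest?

2

The largest autocorrelation is r_2 = 0.49, with a weaker echo at lag 4 (0.28); the remaining lags stay at or below 0.13.
The dominant spike at lag 2 indicates a seasonal period of 2.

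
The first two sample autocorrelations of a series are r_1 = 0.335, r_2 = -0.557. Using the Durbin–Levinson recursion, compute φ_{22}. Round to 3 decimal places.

φ_{22} = (r_2 − r_1²) / (1 − r_1²)
r_1² = (0.335)² = 0.112225
Numerator = -0.557 − 0.1122 = -0.6692; denominator = 1 − 0.1122 = 0.8878
φ_{22} = -0.6692 / 0.8878 = -0.754

-0.754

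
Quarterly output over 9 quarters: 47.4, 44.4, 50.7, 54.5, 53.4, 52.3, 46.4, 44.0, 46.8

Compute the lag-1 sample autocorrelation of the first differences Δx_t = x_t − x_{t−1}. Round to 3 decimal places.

0.140

First differences Δx: -3.0, 6.3, 3.8, -1.1, -1.1, -5.9, -2.4, 2.8
Mean of differences = -0.0750
Numerator Σ(Δx_t−Δx̄)(Δx_{t+1}−Δx̄) = 15.9644
Denominator Σ(Δx_t−Δx̄)² = 113.9150
r_1(Δx) = 15.9644 / 113.9150 = 0.140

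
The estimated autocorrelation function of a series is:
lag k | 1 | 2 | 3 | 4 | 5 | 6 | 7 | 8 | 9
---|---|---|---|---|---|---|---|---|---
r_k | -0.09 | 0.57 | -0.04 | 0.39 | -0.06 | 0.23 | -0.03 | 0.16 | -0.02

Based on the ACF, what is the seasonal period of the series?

The largest autocorrelation is r_2 = 0.57, with weaker echoes at lags 4 (0.39), 6 (0.23) and 8 (0.16); the remaining lags stay at or below -0.02.
The dominant spike at lag 2 indicates a seasonal period of 2.

2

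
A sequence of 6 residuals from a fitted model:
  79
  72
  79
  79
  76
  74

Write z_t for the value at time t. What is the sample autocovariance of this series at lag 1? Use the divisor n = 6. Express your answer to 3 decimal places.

-2.708

Mean z̄ = (79 + 72 + 79 + 79 + 76 + 74)/6 = 76.5000
Deviations: 2.5000, -4.5000, 2.5000, 2.5000, -0.5000, -2.5000
Σ_{t=1}^{5}(z_t−z̄)(z_{t+1}−z̄) = -16.2500
γ_1 = -16.2500 / 6 = -2.708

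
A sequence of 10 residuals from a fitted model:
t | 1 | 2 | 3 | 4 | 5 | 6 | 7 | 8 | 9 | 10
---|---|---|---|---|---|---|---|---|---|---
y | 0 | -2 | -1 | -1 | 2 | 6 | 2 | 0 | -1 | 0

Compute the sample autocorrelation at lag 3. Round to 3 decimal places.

-0.479

Mean ȳ = (0 − 2 − 1 − 1 + 2 + 6 + 2 + 0 − 1 + 0)/10 = 0.5000
Numerator Σ_{t=1}^{7}(y_t−ȳ)(y_{t+3}−ȳ) = -23.2500
Denominator Σ(y_t−ȳ)² = 48.5000
r_3 = -23.2500 / 48.5000 = -0.479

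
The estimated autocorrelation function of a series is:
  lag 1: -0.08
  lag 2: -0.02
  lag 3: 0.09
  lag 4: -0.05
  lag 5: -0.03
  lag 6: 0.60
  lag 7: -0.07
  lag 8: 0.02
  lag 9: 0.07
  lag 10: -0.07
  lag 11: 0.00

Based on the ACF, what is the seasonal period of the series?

The largest autocorrelation is r_6 = 0.60; the remaining lags stay at or below 0.09.
The dominant spike at lag 6 indicates a seasonal period of 6.

6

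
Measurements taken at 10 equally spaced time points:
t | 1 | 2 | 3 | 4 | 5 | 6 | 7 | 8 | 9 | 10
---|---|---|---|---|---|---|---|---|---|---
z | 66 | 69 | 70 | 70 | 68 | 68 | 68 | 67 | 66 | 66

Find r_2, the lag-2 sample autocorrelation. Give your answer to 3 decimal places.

0.024

Mean z̄ = (66 + 69 + 70 + 70 + 68 + 68 + 68 + 67 + 66 + 66)/10 = 67.8000
Numerator Σ_{t=1}^{8}(z_t−z̄)(z_{t+2}−z̄) = 0.5200
Denominator Σ(z_t−z̄)² = 21.6000
r_2 = 0.5200 / 21.6000 = 0.024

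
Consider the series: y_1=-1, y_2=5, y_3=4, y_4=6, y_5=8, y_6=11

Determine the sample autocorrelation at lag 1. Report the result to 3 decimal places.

0.224

Mean ȳ = (-1 + 5 + 4 + 6 + 8 + 11)/6 = 5.5000
Σ(y_t−ȳ)(y_{t+1}−ȳ) = (3.2500) + (0.7500) + (-0.7500) + (1.2500) + (13.7500) = 18.2500
Denominator Σ(y_t−ȳ)² = 81.5000
r_1 = 18.2500 / 81.5000 = 0.224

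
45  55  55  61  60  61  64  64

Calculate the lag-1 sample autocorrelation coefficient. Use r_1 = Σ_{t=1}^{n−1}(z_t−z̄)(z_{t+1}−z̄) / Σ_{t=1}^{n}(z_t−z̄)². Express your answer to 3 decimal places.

0.370

Mean z̄ = (45 + 55 + 55 + 61 + 60 + 61 + 64 + 64)/8 = 58.1250
Deviations from mean: -13.1250, -3.1250, -3.1250, 2.8750, 1.8750, 2.8750, 5.8750, 5.8750
Σ(z_t−z̄)(z_{t+1}−z̄) = (41.0156) + (9.7656) + (-8.9844) + (5.3906) + (5.3906) + (16.8906) + (34.5156) = 103.9844
Denominator Σ(z_t−z̄)² = 280.8750
r_1 = 103.9844 / 280.8750 = 0.370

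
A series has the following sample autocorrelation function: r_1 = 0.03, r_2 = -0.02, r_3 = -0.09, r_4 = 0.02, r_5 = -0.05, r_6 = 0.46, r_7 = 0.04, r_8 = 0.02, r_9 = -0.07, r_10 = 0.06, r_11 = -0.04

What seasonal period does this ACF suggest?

6

The largest autocorrelation is r_6 = 0.46; the remaining lags stay at or below 0.06.
The dominant spike at lag 6 indicates a seasonal period of 6.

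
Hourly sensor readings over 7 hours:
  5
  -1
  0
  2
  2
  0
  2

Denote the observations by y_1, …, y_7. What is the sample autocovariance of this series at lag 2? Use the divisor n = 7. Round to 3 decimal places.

Mean ȳ = (5 − 1 + 0 + 2 + 2 + 0 + 2)/7 = 1.4286
Deviations: 3.5714, -2.4286, -1.4286, 0.5714, 0.5714, -1.4286, 0.5714
Σ_{t=1}^{5}(y_t−ȳ)(y_{t+2}−ȳ) = -7.7959
γ_2 = -7.7959 / 7 = -1.114

-1.114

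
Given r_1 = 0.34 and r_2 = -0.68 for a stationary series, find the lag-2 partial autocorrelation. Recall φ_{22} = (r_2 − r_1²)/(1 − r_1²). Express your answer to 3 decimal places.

-0.900

φ_{22} = (r_2 − r_1²) / (1 − r_1²)
r_1² = (0.34)² = 0.1156
Numerator = -0.68 − 0.1156 = -0.7956; denominator = 1 − 0.1156 = 0.8844
φ_{22} = -0.7956 / 0.8844 = -0.900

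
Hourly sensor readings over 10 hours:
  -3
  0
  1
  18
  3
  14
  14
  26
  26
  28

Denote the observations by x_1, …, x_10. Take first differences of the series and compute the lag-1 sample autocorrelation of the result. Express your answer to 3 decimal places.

-0.731

First differences Δx: 3, 1, 17, -15, 11, 0, 12, 0, 2
Mean of differences = 3.4444
Numerator Σ(Δx_t−Δx̄)(Δx_{t+1}−Δx̄) = -501.4198
Denominator Σ(Δx_t−Δx̄)² = 686.2222
r_1(Δx) = -501.4198 / 686.2222 = -0.731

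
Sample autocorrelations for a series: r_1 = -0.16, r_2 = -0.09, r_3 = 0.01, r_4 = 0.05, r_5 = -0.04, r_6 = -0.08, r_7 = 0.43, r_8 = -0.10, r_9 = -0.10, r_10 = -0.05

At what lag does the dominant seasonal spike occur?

7

The largest autocorrelation is r_7 = 0.43; the remaining lags stay at or below 0.05.
The dominant spike at lag 7 indicates a seasonal period of 7.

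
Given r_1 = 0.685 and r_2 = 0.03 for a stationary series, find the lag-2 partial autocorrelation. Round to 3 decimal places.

-0.828

φ_{22} = (r_2 − r_1²) / (1 − r_1²)
r_1² = (0.685)² = 0.469225
Numerator = 0.03 − 0.4692 = -0.4392; denominator = 1 − 0.4692 = 0.5308
φ_{22} = -0.4392 / 0.5308 = -0.828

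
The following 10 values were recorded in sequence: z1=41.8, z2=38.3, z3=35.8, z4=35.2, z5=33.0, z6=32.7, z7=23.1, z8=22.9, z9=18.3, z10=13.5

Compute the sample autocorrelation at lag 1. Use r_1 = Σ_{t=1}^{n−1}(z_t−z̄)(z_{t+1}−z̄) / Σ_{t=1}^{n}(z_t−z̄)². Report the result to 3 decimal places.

Mean z̄ = (41.8 + 38.3 + 35.8 + 35.2 + 33.0 + 32.7 + 23.1 + 22.9 + 18.3 + 13.5)/10 = 29.4600
Numerator Σ_{t=1}^{9}(z_t−z̄)(z_{t+1}−z̄) = 505.7504
Denominator Σ(z_t−z̄)² = 789.3440
r_1 = 505.7504 / 789.3440 = 0.641

0.641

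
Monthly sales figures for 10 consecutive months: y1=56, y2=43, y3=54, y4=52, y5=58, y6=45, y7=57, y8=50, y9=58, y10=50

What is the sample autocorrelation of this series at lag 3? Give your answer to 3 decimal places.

Mean ȳ = (56 + 43 + 54 + 52 + 58 + 45 + 57 + 50 + 58 + 50)/10 = 52.3000
Σ(y_t−ȳ)(y_{t+3}−ȳ) = (-1.1100) + (-53.0100) + (-12.4100) + (-1.4100) + (-13.1100) + (-41.6100) + (-10.8100) = -133.4700
Denominator Σ(y_t−ȳ)² = 254.1000
r_3 = -133.4700 / 254.1000 = -0.525

-0.525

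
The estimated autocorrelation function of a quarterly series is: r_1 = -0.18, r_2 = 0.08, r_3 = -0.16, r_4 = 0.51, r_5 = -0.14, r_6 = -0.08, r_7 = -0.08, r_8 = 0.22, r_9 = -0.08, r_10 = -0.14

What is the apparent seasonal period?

4

The largest autocorrelation is r_4 = 0.51, with a weaker echo at lag 8 (0.22); the remaining lags stay at or below 0.08.
The dominant spike at lag 4 indicates a seasonal period of 4.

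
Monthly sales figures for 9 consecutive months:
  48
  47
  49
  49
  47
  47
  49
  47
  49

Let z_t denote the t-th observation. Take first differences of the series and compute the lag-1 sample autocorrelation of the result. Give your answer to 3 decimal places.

-0.480

First differences Δz: -1, 2, 0, -2, 0, 2, -2, 2
Mean of differences = 0.1250
Numerator Σ(Δz_t−Δz̄)(Δz_{t+1}−Δz̄) = -10.0156
Denominator Σ(Δz_t−Δz̄)² = 20.8750
r_1(Δz) = -10.0156 / 20.8750 = -0.480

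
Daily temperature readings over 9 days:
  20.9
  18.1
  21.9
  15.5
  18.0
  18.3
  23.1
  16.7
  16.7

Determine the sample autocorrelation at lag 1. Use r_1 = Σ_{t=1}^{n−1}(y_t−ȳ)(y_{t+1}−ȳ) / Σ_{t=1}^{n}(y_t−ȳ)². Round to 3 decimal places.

-0.328

Mean ȳ = (20.9 + 18.1 + 21.9 + 15.5 + 18.0 + 18.3 + 23.1 + 16.7 + 16.7)/9 = 18.8000
Numerator Σ_{t=1}^{8}(y_t−ȳ)(y_{t+1}−ȳ) = -17.6000
Denominator Σ(y_t−ȳ)² = 53.6000
r_1 = -17.6000 / 53.6000 = -0.328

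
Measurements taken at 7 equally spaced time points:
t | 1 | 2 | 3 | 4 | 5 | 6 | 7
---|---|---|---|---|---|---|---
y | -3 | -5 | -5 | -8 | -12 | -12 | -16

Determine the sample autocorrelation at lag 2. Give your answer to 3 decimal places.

Mean ȳ = (-3 − 5 − 5 − 8 − 12 − 12 − 16)/7 = -8.7143
Deviations from mean: 5.7143, 3.7143, 3.7143, 0.7143, -3.2857, -3.2857, -7.2857
Numerator Σ_{t=1}^{5}(y_t−ȳ)(y_{t+2}−ȳ) = 33.2653
Denominator Σ(y_t−ȳ)² = 135.4286
r_2 = 33.2653 / 135.4286 = 0.246

0.246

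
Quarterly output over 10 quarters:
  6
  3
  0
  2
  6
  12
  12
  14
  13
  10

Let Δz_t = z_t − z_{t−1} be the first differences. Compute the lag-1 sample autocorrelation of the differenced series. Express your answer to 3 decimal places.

First differences Δz: -3, -3, 2, 4, 6, 0, 2, -1, -3
Mean of differences = 0.4444
Numerator Σ(Δz_t−Δz̄)(Δz_{t+1}−Δz̄) = 31.3580
Denominator Σ(Δz_t−Δz̄)² = 86.2222
r_1(Δz) = 31.3580 / 86.2222 = 0.364

0.364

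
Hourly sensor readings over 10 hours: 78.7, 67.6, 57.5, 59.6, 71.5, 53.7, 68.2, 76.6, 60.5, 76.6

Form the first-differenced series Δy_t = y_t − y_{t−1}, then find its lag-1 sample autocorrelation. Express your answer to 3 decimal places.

-0.423

First differences Δy: -11.1, -10.1, 2.1, 11.9, -17.8, 14.5, 8.4, -16.1, 16.1
Mean of differences = -0.2333
Numerator Σ(Δy_t−Δȳ)(Δy_{t+1}−Δȳ) = -628.3911
Denominator Σ(Δy_t−Δȳ)² = 1486.8200
r_1(Δy) = -628.3911 / 1486.8200 = -0.423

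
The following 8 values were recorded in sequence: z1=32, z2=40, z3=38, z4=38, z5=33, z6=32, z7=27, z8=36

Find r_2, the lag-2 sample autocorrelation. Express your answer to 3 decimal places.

Mean z̄ = (32 + 40 + 38 + 38 + 33 + 32 + 27 + 36)/8 = 34.5000
Deviations from mean: -2.5000, 5.5000, 3.5000, 3.5000, -1.5000, -2.5000, -7.5000, 1.5000
Σ(z_t−z̄)(z_{t+2}−z̄) = (-8.7500) + (19.2500) + (-5.2500) + (-8.7500) + (11.2500) + (-3.7500) = 4.0000
Denominator Σ(z_t−z̄)² = 128.0000
r_2 = 4.0000 / 128.0000 = 0.031

0.031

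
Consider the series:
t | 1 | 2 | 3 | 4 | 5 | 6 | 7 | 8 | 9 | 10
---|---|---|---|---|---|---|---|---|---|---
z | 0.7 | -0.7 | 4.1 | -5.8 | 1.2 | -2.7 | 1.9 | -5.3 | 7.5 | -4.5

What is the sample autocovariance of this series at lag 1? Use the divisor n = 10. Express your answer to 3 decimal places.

Mean z̄ = (0.7 − 0.7 + 4.1 − 5.8 + 1.2 − 2.7 + 1.9 − 5.3 + 7.5 − 4.5)/10 = -0.3600
Σ_{t=1}^{9}(z_t−z̄)(z_{t+1}−z̄) = -126.0976
γ_1 = -126.0976 / 10 = -12.610

-12.610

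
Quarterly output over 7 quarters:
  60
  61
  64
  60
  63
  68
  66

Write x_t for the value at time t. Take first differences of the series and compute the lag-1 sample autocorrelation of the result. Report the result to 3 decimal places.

First differences Δx: 1, 3, -4, 3, 5, -2
Mean of differences = 1.0000
Numerator Σ(Δx_t−Δx̄)(Δx_{t+1}−Δx̄) = -24.0000
Denominator Σ(Δx_t−Δx̄)² = 58.0000
r_1(Δx) = -24.0000 / 58.0000 = -0.414

-0.414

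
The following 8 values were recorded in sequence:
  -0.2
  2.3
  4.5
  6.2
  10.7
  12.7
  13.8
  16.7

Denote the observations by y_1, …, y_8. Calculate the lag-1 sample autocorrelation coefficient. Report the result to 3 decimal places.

0.623

Mean ȳ = (-0.2 + 2.3 + 4.5 + 6.2 + 10.7 + 12.7 + 13.8 + 16.7)/8 = 8.3375
Deviations from mean: -8.5375, -6.0375, -3.8375, -2.1375, 2.3625, 4.3625, 5.4625, 8.3625
Σ(y_t−ȳ)(y_{t+1}−ȳ) = (51.5452) + (23.1689) + (8.2027) + (-5.0498) + (10.3064) + (23.8302) + (45.6802) = 157.6836
Denominator Σ(y_t−ȳ)² = 253.0188
r_1 = 157.6836 / 253.0188 = 0.623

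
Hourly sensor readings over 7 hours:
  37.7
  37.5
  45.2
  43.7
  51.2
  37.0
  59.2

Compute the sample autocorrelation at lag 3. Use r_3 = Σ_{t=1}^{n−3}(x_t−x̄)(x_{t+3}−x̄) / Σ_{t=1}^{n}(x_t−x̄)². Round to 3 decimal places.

Mean x̄ = (37.7 + 37.5 + 45.2 + 43.7 + 51.2 + 37.0 + 59.2)/7 = 44.5000
Deviations from mean: -6.8000, -7.0000, 0.7000, -0.8000, 6.7000, -7.5000, 14.7000
Σ(x_t−x̄)(x_{t+3}−x̄) = (5.4400) + (-46.9000) + (-5.2500) + (-11.7600) = -58.4700
Denominator Σ(x_t−x̄)² = 413.6000
r_3 = -58.4700 / 413.6000 = -0.141

-0.141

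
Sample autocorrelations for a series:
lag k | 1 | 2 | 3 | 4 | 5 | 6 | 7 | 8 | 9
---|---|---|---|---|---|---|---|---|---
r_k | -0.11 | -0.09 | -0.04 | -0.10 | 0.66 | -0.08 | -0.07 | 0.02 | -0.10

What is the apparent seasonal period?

5

The largest autocorrelation is r_5 = 0.66; the remaining lags stay at or below 0.02.
The dominant spike at lag 5 indicates a seasonal period of 5.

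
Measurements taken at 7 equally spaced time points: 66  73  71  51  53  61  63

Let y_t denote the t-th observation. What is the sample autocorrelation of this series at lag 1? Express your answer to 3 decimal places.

0.360

Mean ȳ = (66 + 73 + 71 + 51 + 53 + 61 + 63)/7 = 62.5714
Deviations from mean: 3.4286, 10.4286, 8.4286, -11.5714, -9.5714, -1.5714, 0.4286
Σ(y_t−ȳ)(y_{t+1}−ȳ) = (35.7551) + (87.8980) + (-97.5306) + (110.7551) + (15.0408) + (-0.6735) = 151.2449
Denominator Σ(y_t−ȳ)² = 419.7143
r_1 = 151.2449 / 419.7143 = 0.360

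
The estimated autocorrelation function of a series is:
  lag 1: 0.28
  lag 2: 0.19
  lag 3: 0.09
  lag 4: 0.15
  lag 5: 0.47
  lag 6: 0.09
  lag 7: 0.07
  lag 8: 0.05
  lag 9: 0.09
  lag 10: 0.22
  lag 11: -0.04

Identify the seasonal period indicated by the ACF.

5

The largest autocorrelation is r_5 = 0.47; the remaining lags stay at or below 0.28. The elevated value at lag 1 (0.28), dropping to 0.19 at lag 2, reflects decaying short-term dependence rather than seasonality.
The dominant spike at lag 5 indicates a seasonal period of 5.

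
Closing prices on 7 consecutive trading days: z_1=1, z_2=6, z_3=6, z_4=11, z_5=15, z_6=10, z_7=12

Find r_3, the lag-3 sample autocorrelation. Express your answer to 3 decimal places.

-0.233

Mean z̄ = (1 + 6 + 6 + 11 + 15 + 10 + 12)/7 = 8.7143
Deviations from mean: -7.7143, -2.7143, -2.7143, 2.2857, 6.2857, 1.2857, 3.2857
Σ(z_t−z̄)(z_{t+3}−z̄) = (-17.6327) + (-17.0612) + (-3.4898) + (7.5102) = -30.6735
Denominator Σ(z_t−z̄)² = 131.4286
r_3 = -30.6735 / 131.4286 = -0.233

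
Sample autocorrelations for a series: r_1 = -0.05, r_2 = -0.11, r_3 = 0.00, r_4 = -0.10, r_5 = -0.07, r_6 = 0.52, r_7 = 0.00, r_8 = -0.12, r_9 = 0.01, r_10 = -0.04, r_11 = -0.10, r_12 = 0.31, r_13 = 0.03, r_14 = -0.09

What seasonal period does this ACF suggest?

6

The largest autocorrelation is r_6 = 0.52, with a weaker echo at lag 12 (0.31); the remaining lags stay at or below 0.03.
The dominant spike at lag 6 indicates a seasonal period of 6.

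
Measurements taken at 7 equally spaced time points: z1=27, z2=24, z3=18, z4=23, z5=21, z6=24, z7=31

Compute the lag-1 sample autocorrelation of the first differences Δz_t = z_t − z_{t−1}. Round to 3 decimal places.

-0.058

First differences Δz: -3, -6, 5, -2, 3, 7
Mean of differences = 0.6667
Numerator Σ(Δz_t−Δz̄)(Δz_{t+1}−Δz̄) = -7.4444
Denominator Σ(Δz_t−Δz̄)² = 129.3333
r_1(Δz) = -7.4444 / 129.3333 = -0.058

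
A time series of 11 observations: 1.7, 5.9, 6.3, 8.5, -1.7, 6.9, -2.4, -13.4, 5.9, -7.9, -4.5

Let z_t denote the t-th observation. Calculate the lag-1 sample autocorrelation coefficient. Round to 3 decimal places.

-0.008

Mean z̄ = (1.7 + 5.9 + 6.3 + 8.5 − 1.7 + 6.9 − 2.4 − 13.4 + 5.9 − 7.9 − 4.5)/11 = 0.4818
Numerator Σ_{t=1}^{10}(z_t−z̄)(z_{t+1}−z̄) = -4.0849
Denominator Σ(z_t−z̄)² = 500.3764
r_1 = -4.0849 / 500.3764 = -0.008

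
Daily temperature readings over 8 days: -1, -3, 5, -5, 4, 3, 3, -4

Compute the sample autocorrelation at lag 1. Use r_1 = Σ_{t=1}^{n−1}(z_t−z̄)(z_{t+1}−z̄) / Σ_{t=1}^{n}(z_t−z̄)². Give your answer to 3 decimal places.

Mean z̄ = (-1 − 3 + 5 − 5 + 4 + 3 + 3 − 4)/8 = 0.2500
Deviations from mean: -1.2500, -3.2500, 4.7500, -5.2500, 3.7500, 2.7500, 2.7500, -4.2500
Σ(z_t−z̄)(z_{t+1}−z̄) = (4.0625) + (-15.4375) + (-24.9375) + (-19.6875) + (10.3125) + (7.5625) + (-11.6875) = -49.8125
Denominator Σ(z_t−z̄)² = 109.5000
r_1 = -49.8125 / 109.5000 = -0.455

-0.455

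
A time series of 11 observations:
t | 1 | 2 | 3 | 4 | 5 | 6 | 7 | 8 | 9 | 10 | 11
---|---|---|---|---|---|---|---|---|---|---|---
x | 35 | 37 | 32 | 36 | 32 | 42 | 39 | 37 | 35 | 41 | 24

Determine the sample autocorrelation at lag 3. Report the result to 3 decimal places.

Mean x̄ = (35 + 37 + 32 + 36 + 32 + 42 + 39 + 37 + 35 + 41 + 24)/11 = 35.4545
Numerator Σ_{t=1}^{8}(x_t−x̄)(x_{t+3}−x̄) = -32.6198
Denominator Σ(x_t−x̄)² = 246.7273
r_3 = -32.6198 / 246.7273 = -0.132

-0.132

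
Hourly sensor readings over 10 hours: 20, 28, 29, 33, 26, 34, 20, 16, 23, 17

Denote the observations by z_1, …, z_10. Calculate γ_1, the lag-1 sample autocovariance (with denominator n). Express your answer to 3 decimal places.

8.344

Mean z̄ = (20 + 28 + 29 + 33 + 26 + 34 + 20 + 16 + 23 + 17)/10 = 24.6000
Σ_{t=1}^{9}(z_t−z̄)(z_{t+1}−z̄) = 83.4400
γ_1 = 83.4400 / 10 = 8.344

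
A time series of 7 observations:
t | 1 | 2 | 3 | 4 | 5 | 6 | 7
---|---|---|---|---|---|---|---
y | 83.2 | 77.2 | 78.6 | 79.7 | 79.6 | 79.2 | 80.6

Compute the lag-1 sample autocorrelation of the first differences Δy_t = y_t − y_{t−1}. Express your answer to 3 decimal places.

-0.170

First differences Δy: -6.0, 1.4, 1.1, -0.1, -0.4, 1.4
Mean of differences = -0.4333
Numerator Σ(Δy_t−Δȳ)(Δy_{t+1}−Δȳ) = -6.8111
Denominator Σ(Δy_t−Δȳ)² = 40.1733
r_1(Δy) = -6.8111 / 40.1733 = -0.170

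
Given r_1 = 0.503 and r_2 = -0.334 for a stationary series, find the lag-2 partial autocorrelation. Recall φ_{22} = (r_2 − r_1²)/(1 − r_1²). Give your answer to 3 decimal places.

-0.786

φ_{22} = (r_2 − r_1²) / (1 − r_1²)
r_1² = (0.503)² = 0.253009
Numerator = -0.334 − 0.2530 = -0.5870; denominator = 1 − 0.2530 = 0.7470
φ_{22} = -0.5870 / 0.7470 = -0.786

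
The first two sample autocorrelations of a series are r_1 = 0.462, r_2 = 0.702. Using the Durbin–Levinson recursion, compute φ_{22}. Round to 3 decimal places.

φ_{22} = (r_2 − r_1²) / (1 − r_1²)
r_1² = (0.462)² = 0.213444
Numerator = 0.702 − 0.2134 = 0.4886; denominator = 1 − 0.2134 = 0.7866
φ_{22} = 0.4886 / 0.7866 = 0.621

0.621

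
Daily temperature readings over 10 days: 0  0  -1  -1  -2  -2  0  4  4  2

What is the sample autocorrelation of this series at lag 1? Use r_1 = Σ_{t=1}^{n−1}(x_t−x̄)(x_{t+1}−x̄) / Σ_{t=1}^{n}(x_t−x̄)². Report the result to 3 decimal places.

0.677

Mean x̄ = (0 + 0 − 1 − 1 − 2 − 2 + 0 + 4 + 4 + 2)/10 = 0.4000
Numerator Σ_{t=1}^{9}(x_t−x̄)(x_{t+1}−x̄) = 30.0400
Denominator Σ(x_t−x̄)² = 44.4000
r_1 = 30.0400 / 44.4000 = 0.677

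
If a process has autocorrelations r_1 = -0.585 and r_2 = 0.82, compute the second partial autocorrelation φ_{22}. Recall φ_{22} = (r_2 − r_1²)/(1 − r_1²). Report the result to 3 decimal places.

φ_{22} = (r_2 − r_1²) / (1 − r_1²)
r_1² = (-0.585)² = 0.342225
Numerator = 0.82 − 0.3422 = 0.4778; denominator = 1 − 0.3422 = 0.6578
φ_{22} = 0.4778 / 0.6578 = 0.726

0.726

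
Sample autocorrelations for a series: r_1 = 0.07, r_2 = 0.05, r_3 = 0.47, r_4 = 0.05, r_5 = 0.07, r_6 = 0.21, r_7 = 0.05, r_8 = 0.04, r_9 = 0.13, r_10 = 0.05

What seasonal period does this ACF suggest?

The largest autocorrelation is r_3 = 0.47, with a weaker echo at lag 6 (0.21); the remaining lags stay at or below 0.13.
The dominant spike at lag 3 indicates a seasonal period of 3.

3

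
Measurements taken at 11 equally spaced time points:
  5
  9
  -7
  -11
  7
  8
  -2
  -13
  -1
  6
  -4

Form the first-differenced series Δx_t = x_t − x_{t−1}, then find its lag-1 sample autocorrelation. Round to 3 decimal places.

-0.067

First differences Δx: 4, -16, -4, 18, 1, -10, -11, 12, 7, -10
Mean of differences = -0.9000
Numerator Σ(Δx_t−Δx̄)(Δx_{t+1}−Δx̄) = -75.5100
Denominator Σ(Δx_t−Δx̄)² = 1118.9000
r_1(Δx) = -75.5100 / 1118.9000 = -0.067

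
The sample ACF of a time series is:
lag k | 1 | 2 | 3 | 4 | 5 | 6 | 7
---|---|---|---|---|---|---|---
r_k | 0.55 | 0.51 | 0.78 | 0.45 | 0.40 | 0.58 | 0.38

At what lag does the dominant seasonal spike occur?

3

The largest autocorrelation is r_3 = 0.78, with a weaker echo at lag 6 (0.58); the remaining lags stay at or below 0.55. The elevated value at lag 1 (0.55), dropping to 0.51 at lag 2, reflects decaying short-term dependence rather than seasonality.
The dominant spike at lag 3 indicates a seasonal period of 3.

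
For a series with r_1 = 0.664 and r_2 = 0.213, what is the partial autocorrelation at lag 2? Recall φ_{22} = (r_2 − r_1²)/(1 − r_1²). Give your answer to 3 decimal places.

φ_{22} = (r_2 − r_1²) / (1 − r_1²)
r_1² = (0.664)² = 0.440896
Numerator = 0.213 − 0.4409 = -0.2279; denominator = 1 − 0.4409 = 0.5591
φ_{22} = -0.2279 / 0.5591 = -0.408

-0.408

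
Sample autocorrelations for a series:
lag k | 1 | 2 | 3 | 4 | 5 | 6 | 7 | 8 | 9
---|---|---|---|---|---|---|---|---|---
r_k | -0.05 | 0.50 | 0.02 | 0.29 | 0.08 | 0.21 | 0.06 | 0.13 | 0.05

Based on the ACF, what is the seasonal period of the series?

2

The largest autocorrelation is r_2 = 0.50, with weaker echoes at lags 4 (0.29) and 6 (0.21); the remaining lags stay at or below 0.13.
The dominant spike at lag 2 indicates a seasonal period of 2.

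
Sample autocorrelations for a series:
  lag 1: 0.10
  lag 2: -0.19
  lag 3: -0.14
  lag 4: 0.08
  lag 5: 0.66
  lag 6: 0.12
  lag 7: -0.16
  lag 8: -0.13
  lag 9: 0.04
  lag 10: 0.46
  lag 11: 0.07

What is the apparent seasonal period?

5

The largest autocorrelation is r_5 = 0.66, with a weaker echo at lag 10 (0.46); the remaining lags stay at or below 0.12.
The dominant spike at lag 5 indicates a seasonal period of 5.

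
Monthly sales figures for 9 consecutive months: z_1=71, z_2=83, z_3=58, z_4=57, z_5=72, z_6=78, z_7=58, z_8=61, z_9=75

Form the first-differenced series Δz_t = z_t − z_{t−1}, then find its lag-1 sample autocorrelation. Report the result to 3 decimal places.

First differences Δz: 12, -25, -1, 15, 6, -20, 3, 14
Mean of differences = 0.5000
Numerator Σ(Δz_t−Δz̄)(Δz_{t+1}−Δz̄) = -327.2500
Denominator Σ(Δz_t−Δz̄)² = 1634.0000
r_1(Δz) = -327.2500 / 1634.0000 = -0.200

-0.200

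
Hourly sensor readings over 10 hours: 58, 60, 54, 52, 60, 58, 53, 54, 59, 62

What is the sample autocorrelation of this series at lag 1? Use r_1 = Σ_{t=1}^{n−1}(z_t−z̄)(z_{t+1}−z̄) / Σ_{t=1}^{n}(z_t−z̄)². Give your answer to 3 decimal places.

Mean z̄ = (58 + 60 + 54 + 52 + 60 + 58 + 53 + 54 + 59 + 62)/10 = 57.0000
Numerator Σ_{t=1}^{9}(z_t−z̄)(z_{t+1}−z̄) = 9.0000
Denominator Σ(z_t−z̄)² = 108.0000
r_1 = 9.0000 / 108.0000 = 0.083

0.083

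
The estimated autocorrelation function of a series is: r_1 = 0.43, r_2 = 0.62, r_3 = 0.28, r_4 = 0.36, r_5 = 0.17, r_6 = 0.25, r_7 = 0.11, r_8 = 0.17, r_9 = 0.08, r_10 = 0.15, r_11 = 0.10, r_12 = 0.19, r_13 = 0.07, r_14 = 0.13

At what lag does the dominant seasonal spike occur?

The largest autocorrelation is r_2 = 0.62; the remaining lags stay at or below 0.43.
The dominant spike at lag 2 indicates a seasonal period of 2.

2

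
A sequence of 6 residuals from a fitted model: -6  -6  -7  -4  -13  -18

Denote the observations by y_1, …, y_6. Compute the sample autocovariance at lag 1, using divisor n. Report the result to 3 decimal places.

6.833

Mean ȳ = (-6 − 6 − 7 − 4 − 13 − 18)/6 = -9.0000
Deviations: 3.0000, 3.0000, 2.0000, 5.0000, -4.0000, -9.0000
Σ_{t=1}^{5}(y_t−ȳ)(y_{t+1}−ȳ) = 41.0000
γ_1 = 41.0000 / 6 = 6.833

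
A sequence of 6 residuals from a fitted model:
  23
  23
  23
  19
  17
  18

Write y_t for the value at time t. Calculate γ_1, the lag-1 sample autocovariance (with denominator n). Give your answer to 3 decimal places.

3.792

Mean ȳ = (23 + 23 + 23 + 19 + 17 + 18)/6 = 20.5000
Deviations: 2.5000, 2.5000, 2.5000, -1.5000, -3.5000, -2.5000
Σ_{t=1}^{5}(y_t−ȳ)(y_{t+1}−ȳ) = 22.7500
γ_1 = 22.7500 / 6 = 3.792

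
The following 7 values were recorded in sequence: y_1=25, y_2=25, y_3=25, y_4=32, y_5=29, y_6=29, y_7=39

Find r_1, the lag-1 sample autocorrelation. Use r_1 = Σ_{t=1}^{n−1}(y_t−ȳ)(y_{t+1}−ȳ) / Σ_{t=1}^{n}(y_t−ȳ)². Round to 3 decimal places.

0.132

Mean ȳ = (25 + 25 + 25 + 32 + 29 + 29 + 39)/7 = 29.1429
Deviations from mean: -4.1429, -4.1429, -4.1429, 2.8571, -0.1429, -0.1429, 9.8571
Σ(y_t−ȳ)(y_{t+1}−ȳ) = (17.1633) + (17.1633) + (-11.8367) + (-0.4082) + (0.0204) + (-1.4082) = 20.6939
Denominator Σ(y_t−ȳ)² = 156.8571
r_1 = 20.6939 / 156.8571 = 0.132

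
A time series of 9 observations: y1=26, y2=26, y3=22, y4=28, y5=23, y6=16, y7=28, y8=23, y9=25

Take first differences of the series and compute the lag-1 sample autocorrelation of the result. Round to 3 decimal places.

-0.580

First differences Δy: 0, -4, 6, -5, -7, 12, -5, 2
Mean of differences = -0.1250
Numerator Σ(Δy_t−Δȳ)(Δy_{t+1}−Δȳ) = -173.3906
Denominator Σ(Δy_t−Δȳ)² = 298.8750
r_1(Δy) = -173.3906 / 298.8750 = -0.580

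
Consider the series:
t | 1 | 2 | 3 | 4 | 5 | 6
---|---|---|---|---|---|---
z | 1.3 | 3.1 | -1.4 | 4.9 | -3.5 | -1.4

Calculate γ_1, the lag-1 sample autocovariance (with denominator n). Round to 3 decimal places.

-3.537

Mean z̄ = (1.3 + 3.1 − 1.4 + 4.9 − 3.5 − 1.4)/6 = 0.5000
Deviations: 0.8000, 2.6000, -1.9000, 4.4000, -4.0000, -1.9000
Σ_{t=1}^{5}(z_t−z̄)(z_{t+1}−z̄) = -21.2200
γ_1 = -21.2200 / 6 = -3.537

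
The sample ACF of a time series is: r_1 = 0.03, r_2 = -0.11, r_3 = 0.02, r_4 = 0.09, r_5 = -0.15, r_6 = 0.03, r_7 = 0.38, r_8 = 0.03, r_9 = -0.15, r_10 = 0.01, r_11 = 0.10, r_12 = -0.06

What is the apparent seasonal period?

7

The largest autocorrelation is r_7 = 0.38; the remaining lags stay at or below 0.10.
The dominant spike at lag 7 indicates a seasonal period of 7.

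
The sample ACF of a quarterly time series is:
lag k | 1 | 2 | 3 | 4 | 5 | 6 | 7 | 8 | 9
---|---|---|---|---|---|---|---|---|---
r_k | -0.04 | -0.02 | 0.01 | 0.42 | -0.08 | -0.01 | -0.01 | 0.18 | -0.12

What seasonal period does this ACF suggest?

The largest autocorrelation is r_4 = 0.42, with a weaker echo at lag 8 (0.18); the remaining lags stay at or below 0.01.
The dominant spike at lag 4 indicates a seasonal period of 4.

4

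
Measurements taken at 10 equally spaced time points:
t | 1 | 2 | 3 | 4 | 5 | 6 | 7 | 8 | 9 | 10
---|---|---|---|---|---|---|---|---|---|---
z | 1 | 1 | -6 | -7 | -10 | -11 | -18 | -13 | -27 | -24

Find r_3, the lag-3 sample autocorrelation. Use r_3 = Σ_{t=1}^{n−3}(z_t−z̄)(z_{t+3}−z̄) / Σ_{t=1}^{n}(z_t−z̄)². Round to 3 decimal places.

0.148

Mean z̄ = (1 + 1 − 6 − 7 − 10 − 11 − 18 − 13 − 27 − 24)/10 = -11.4000
Σ(z_t−z̄)(z_{t+3}−z̄) = (54.5600) + (17.3600) + (2.1600) + (-29.0400) + (-2.2400) + (-6.2400) + (83.1600) = 119.7200
Denominator Σ(z_t−z̄)² = 806.4000
r_3 = 119.7200 / 806.4000 = 0.148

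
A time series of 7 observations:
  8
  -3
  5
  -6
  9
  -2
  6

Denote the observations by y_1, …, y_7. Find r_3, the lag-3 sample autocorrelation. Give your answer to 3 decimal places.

Mean ȳ = (8 − 3 + 5 − 6 + 9 − 2 + 6)/7 = 2.4286
Deviations from mean: 5.5714, -5.4286, 2.5714, -8.4286, 6.5714, -4.4286, 3.5714
Σ(y_t−ȳ)(y_{t+3}−ȳ) = (-46.9592) + (-35.6735) + (-11.3878) + (-30.1020) = -124.1224
Denominator Σ(y_t−ȳ)² = 213.7143
r_3 = -124.1224 / 213.7143 = -0.581

-0.581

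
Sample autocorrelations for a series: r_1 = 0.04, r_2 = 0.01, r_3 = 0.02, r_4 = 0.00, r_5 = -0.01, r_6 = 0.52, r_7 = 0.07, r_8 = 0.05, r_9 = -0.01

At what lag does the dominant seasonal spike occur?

6

The largest autocorrelation is r_6 = 0.52; the remaining lags stay at or below 0.07.
The dominant spike at lag 6 indicates a seasonal period of 6.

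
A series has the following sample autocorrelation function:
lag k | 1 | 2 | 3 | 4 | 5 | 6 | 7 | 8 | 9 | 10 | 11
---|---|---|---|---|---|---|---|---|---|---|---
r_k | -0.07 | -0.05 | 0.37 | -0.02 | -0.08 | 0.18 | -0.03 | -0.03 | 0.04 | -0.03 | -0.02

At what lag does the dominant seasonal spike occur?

3

The largest autocorrelation is r_3 = 0.37, with a weaker echo at lag 6 (0.18); the remaining lags stay at or below 0.04.
The dominant spike at lag 3 indicates a seasonal period of 3.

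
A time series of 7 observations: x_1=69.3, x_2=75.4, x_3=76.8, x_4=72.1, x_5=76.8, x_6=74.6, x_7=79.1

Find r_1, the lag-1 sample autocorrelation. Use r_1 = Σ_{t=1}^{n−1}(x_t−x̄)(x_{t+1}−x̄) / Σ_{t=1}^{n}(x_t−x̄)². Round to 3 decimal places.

Mean x̄ = (69.3 + 75.4 + 76.8 + 72.1 + 76.8 + 74.6 + 79.1)/7 = 74.8714
Σ(x_t−x̄)(x_{t+1}−x̄) = (-2.9449) + (1.0194) + (-5.3449) + (-5.3449) + (-0.5235) + (-1.1478) = -14.2865
Denominator Σ(x_t−x̄)² = 64.3943
r_1 = -14.2865 / 64.3943 = -0.222

-0.222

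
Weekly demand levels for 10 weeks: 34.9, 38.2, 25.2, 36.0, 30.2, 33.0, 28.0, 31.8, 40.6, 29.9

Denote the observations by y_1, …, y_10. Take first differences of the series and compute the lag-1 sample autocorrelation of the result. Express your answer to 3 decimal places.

First differences Δy: 3.3, -13.0, 10.8, -5.8, 2.8, -5.0, 3.8, 8.8, -10.7
Mean of differences = -0.5556
Numerator Σ(Δy_t−Δȳ)(Δy_{t+1}−Δȳ) = -354.8753
Denominator Σ(Δy_t−Δȳ)² = 566.6022
r_1(Δy) = -354.8753 / 566.6022 = -0.626

-0.626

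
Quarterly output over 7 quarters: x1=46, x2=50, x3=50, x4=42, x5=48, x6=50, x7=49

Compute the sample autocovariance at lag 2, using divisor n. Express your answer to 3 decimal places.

Mean x̄ = (46 + 50 + 50 + 42 + 48 + 50 + 49)/7 = 47.8571
Deviations: -1.8571, 2.1429, 2.1429, -5.8571, 0.1429, 2.1429, 1.1429
Σ_{t=1}^{5}(x_t−x̄)(x_{t+2}−x̄) = -28.6122
γ_2 = -28.6122 / 7 = -4.087

-4.087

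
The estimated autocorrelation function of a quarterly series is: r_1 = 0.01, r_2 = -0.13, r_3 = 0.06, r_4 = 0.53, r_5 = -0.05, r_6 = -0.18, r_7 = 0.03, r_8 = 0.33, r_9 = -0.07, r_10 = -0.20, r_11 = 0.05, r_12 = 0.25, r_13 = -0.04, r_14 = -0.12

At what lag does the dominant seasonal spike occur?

4

The largest autocorrelation is r_4 = 0.53, with weaker echoes at lags 8 (0.33) and 12 (0.25); the remaining lags stay at or below 0.06.
The dominant spike at lag 4 indicates a seasonal period of 4.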